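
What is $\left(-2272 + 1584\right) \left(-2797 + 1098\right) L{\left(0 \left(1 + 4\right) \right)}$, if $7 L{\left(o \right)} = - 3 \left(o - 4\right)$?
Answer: $\frac{14026944}{7} \approx 2.0039 \cdot 10^{6}$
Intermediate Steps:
$L{\left(o \right)} = \frac{12}{7} - \frac{3 o}{7}$ ($L{\left(o \right)} = \frac{\left(-3\right) \left(o - 4\right)}{7} = \frac{\left(-3\right) \left(-4 + o\right)}{7} = \frac{12 - 3 o}{7} = \frac{12}{7} - \frac{3 o}{7}$)
$\left(-2272 + 1584\right) \left(-2797 + 1098\right) L{\left(0 \left(1 + 4\right) \right)} = \left(-2272 + 1584\right) \left(-2797 + 1098\right) \left(\frac{12}{7} - \frac{3 \cdot 0 \left(1 + 4\right)}{7}\right) = \left(-688\right) \left(-1699\right) \left(\frac{12}{7} - \frac{3 \cdot 0 \cdot 5}{7}\right) = 1168912 \left(\frac{12}{7} - 0\right) = 1168912 \left(\frac{12}{7} + 0\right) = 1168912 \cdot \frac{12}{7} = \frac{14026944}{7}$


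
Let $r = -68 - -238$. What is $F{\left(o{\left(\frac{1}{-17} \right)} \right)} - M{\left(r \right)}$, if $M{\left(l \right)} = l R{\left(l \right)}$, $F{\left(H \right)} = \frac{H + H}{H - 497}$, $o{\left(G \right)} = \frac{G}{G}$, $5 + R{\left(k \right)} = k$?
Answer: $- \frac{6956401}{248} \approx -28050.0$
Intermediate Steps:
$R{\left(k \right)} = -5 + k$
$o{\left(G \right)} = 1$
$r = 170$ ($r = -68 + 238 = 170$)
$F{\left(H \right)} = \frac{2 H}{-497 + H}$
$M{\left(l \right)} = l \left(-5 + l\right)$
$F{\left(o{\left(\frac{1}{-17} \right)} \right)} - M{\left(r \right)} = 2 \cdot 1 \frac{1}{-497 + 1} - 170 \left(-5 + 170\right) = 2 \cdot 1 \frac{1}{-496} - 170 \cdot 165 = 2 \cdot 1 \left(- \frac{1}{496}\right) - 28050 = - \frac{1}{248} - 28050 = - \frac{6956401}{248}$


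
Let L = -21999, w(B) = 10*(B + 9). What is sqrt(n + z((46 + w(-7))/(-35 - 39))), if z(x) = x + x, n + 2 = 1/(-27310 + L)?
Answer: 3*I*sqrt(1399400317289)/1824433 ≈ 1.9452*I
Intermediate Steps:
w(B) = 90 + 10*B (w(B) = 10*(9 + B) = 90 + 10*B)
n = -98619/49309 (n = -2 + 1/(-27310 - 21999) = -2 + 1/(-49309) = -2 - 1/49309 = -98619/49309 ≈ -2.0000)
z(x) = 2*x
sqrt(n + z((46 + w(-7))/(-35 - 39))) = sqrt(-98619/49309 + 2*((46 + (90 + 10*(-7)))/(-35 - 39))) = sqrt(-98619/49309 + 2*((46 + (90 - 70))/(-74))) = sqrt(-98619/49309 + 2*((46 + 20)*(-1/74))) = sqrt(-98619/49309 + 2*(66*(-1/74))) = sqrt(-98619/49309 + 2*(-33/37)) = sqrt(-98619/49309 - 66/37) = sqrt(-6903297/1824433) = 3*I*sqrt(1399400317289)/1824433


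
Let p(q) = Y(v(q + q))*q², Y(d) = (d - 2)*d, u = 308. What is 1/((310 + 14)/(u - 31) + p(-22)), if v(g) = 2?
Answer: 277/324 ≈ 0.85494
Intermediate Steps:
Y(d) = d*(-2 + d) (Y(d) = (-2 + d)*d = d*(-2 + d))
p(q) = 0 (p(q) = (2*(-2 + 2))*q² = (2*0)*q² = 0*q² = 0)
1/((310 + 14)/(u - 31) + p(-22)) = 1/((310 + 14)/(308 - 31) + 0) = 1/(324/277 + 0) = 1/(324/277) = 277/324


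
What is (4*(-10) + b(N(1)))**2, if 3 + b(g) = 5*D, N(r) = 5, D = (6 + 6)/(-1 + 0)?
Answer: 10609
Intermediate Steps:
D = -12 (D = 12/(-1) = 12*(-1) = -12)
b(g) = -63 (b(g) = -3 + 5*(-12) = -3 - 60 = -63)
(4*(-10) + b(N(1)))**2 = (4*(-10) - 63)**2 = (-40 - 63)**2 = (-103)**2 = 10609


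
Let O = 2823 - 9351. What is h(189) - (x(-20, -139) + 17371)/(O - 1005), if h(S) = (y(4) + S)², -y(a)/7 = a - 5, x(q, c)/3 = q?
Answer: 289405039/7533 ≈ 38418.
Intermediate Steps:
x(q, c) = 3*q
O = -6528
y(a) = 35 - 7*a (y(a) = -7*(a - 5) = -7*(-5 + a) = 35 - 7*a)
h(S) = (7 + S)² (h(S) = ((35 - 7*4) + S)² = ((35 - 28) + S)² = (7 + S)²)
h(189) - (x(-20, -139) + 17371)/(O - 1005) = (7 + 189)² - (3*(-20) + 17371)/(-6528 - 1005) = 196² - (-60 + 17371)/(-7533) = 38416 - 17311*(-1)/7533 = 38416 - 1*(-17311/7533) = 38416 + 17311/7533 = 289405039/7533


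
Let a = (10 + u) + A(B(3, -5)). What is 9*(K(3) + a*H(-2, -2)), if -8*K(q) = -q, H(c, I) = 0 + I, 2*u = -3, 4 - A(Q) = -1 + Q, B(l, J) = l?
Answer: -1485/8 ≈ -185.63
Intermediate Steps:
A(Q) = 5 - Q (A(Q) = 4 - (-1 + Q) = 4 + (1 - Q) = 5 - Q)
u = -3/2 (u = (½)*(-3) = -3/2 ≈ -1.5000)
H(c, I) = I
K(q) = q/8 (K(q) = -(-1)*q/8 = q/8)
a = 21/2 (a = (10 - 3/2) + (5 - 1*3) = 17/2 + (5 - 3) = 17/2 + 2 = 21/2 ≈ 10.500)
9*(K(3) + a*H(-2, -2)) = 9*((⅛)*3 + (21/2)*(-2)) = 9*(3/8 - 21) = 9*(-165/8) = -1485/8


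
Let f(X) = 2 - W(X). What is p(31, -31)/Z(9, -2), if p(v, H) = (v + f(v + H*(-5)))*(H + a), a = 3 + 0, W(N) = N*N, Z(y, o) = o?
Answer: -483882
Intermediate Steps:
W(N) = N²
a = 3
f(X) = 2 - X²
p(v, H) = (3 + H)*(2 + v - (v - 5*H)²) (p(v, H) = (v + (2 - (v + H*(-5))²))*(H + 3) = (v + (2 - (v - 5*H)²))*(3 + H) = (2 + v - (v - 5*H)²)*(3 + H) = (3 + H)*(2 + v - (v - 5*H)²))
p(31, -31)/Z(9, -2) = (6 - 3*(-1*31 + 5*(-31))² + 3*31 - 31*31 - 1*(-31)*(-2 + (-1*31 + 5*(-31))²))/(-2) = (6 - 3*(-31 - 155)² + 93 - 961 - 1*(-31)*(-2 + (-31 - 155)²))*(-½) = (6 - 3*(-186)² + 93 - 961 - 1*(-31)*(-2 + (-186)²))*(-½) = (6 - 3*34596 + 93 - 961 - 1*(-31)*(-2 + 34596))*(-½) = (6 - 103788 + 93 - 961 - 1*(-31)*34594)*(-½) = (6 - 103788 + 93 - 961 + 1072414)*(-½) = 967764*(-½) = -483882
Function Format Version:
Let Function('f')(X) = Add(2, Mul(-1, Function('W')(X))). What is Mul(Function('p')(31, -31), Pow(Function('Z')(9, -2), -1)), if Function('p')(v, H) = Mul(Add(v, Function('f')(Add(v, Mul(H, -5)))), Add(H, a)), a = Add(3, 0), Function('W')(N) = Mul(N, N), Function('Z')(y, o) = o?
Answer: -483882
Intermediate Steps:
Function('W')(N) = Pow(N, 2)
a = 3
Function('f')(X) = Add(2, Mul(-1, Pow(X, 2)))
Function('p')(v, H) = Mul(Add(3, H), Add(2, v, Mul(-1, Pow(Add(v, Mul(-5, H)), 2)))) (Function('p')(v, H) = Mul(Add(v, Add(2, Mul(-1, Pow(Add(v, Mul(H, -5)), 2)))), Add(H, 3)) = Mul(Add(v, Add(2, Mul(-1, Pow(Add(v, Mul(-5, H)), 2)))), Add(3, H)) = Mul(Add(2, v, Mul(-1, Pow(Add(v, Mul(-5, H)), 2))), Add(3, H)) = Mul(Add(3, H), Add(2, v, Mul(-1, Pow(Add(v, Mul(-5, H)), 2)))))
Mul(Function('p')(31, -31), Pow(Function('Z')(9, -2), -1)) = Mul(Add(6, Mul(-3, Pow(Add(Mul(-1, 31), Mul(5, -31)), 2)), Mul(3, 31), Mul(-31, 31), Mul(-1, -31, Add(-2, Pow(Add(Mul(-1, 31), Mul(5, -31)), 2)))), Pow(-2, -1)) = Mul(Add(6, Mul(-3, Pow(Add(-31, -155), 2)), 93, -961, Mul(-1, -31, Add(-2, Pow(Add(-31, -155), 2)))), Rational(-1, 2)) = Mul(Add(6, Mul(-3, Pow(-186, 2)), 93, -961, Mul(-1, -31, Add(-2, Pow(-186, 2)))), Rational(-1, 2)) = Mul(Add(6, Mul(-3, 34596), 93, -961, Mul(-1, -31, Add(-2, 34596))), Rational(-1, 2)) = Mul(Add(6, -103788, 93, -961, Mul(-1, -31, 34594)), Rational(-1, 2)) = Mul(Add(6, -103788, 93, -961, 1072414), Rational(-1, 2)) = Mul(967764, Rational(-1, 2)) = -483882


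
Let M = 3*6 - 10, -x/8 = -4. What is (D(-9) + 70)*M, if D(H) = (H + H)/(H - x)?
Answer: 23104/41 ≈ 563.51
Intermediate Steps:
x = 32 (x = -8*(-4) = 32)
M = 8 (M = 18 - 10 = 8)
D(H) = 2*H/(-32 + H) (D(H) = (H + H)/(H - 1*32) = (2*H)/(H - 32) = (2*H)/(-32 + H) = 2*H/(-32 + H))
(D(-9) + 70)*M = (2*(-9)/(-32 - 9) + 70)*8 = (2*(-9)/(-41) + 70)*8 = (2*(-9)*(-1/41) + 70)*8 = (18/41 + 70)*8 = (2888/41)*8 = 23104/41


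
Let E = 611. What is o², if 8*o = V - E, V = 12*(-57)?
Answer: 1677025/64 ≈ 26204.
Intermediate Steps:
V = -684
o = -1295/8 (o = (-684 - 1*611)/8 = (-684 - 611)/8 = (⅛)*(-1295) = -1295/8 ≈ -161.88)
o² = (-1295/8)² = 1677025/64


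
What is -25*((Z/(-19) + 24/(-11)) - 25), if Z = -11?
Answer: 139000/209 ≈ 665.07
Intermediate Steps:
-25*((Z/(-19) + 24/(-11)) - 25) = -25*((-11/(-19) + 24/(-11)) - 25) = -25*((-11*(-1/19) + 24*(-1/11)) - 25) = -25*((11/19 - 24/11) - 25) = -25*(-335/209 - 25) = -25*(-5560/209) = 139000/209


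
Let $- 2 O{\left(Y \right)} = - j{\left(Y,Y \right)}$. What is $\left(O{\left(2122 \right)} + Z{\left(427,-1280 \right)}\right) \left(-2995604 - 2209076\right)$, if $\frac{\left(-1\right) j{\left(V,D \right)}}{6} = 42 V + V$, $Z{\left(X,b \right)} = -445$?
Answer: $1427034776440$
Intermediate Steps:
$j{\left(V,D \right)} = - 258 V$ ($j{\left(V,D \right)} = - 6 \left(42 V + V\right) = - 6 \cdot 43 V = - 258 V$)
$O{\left(Y \right)} = - 129 Y$ ($O{\left(Y \right)} = - \frac{\left(-1\right) \left(- 258 Y\right)}{2} = - \frac{258 Y}{2} = - 129 Y$)
$\left(O{\left(2122 \right)} + Z{\left(427,-1280 \right)}\right) \left(-2995604 - 2209076\right) = \left(\left(-129\right) 2122 - 445\right) \left(-2995604 - 2209076\right) = \left(-273738 - 445\right) \left(-5204680\right) = \left(-274183\right) \left(-5204680\right) = 1427034776440$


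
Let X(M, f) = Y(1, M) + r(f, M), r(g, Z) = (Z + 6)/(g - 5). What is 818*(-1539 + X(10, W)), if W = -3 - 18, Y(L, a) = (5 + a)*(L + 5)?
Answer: -15415210/13 ≈ -1.1858e+6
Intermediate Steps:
r(g, Z) = (6 + Z)/(-5 + g)
Y(L, a) = (5 + L)*(5 + a) (Y(L, a) = (5 + a)*(5 + L) = (5 + L)*(5 + a))
W = -21
X(M, f) = 30 + 6*M + (6 + M)/(-5 + f) (X(M, f) = (25 + 5*1 + 5*M + 1*M) + (6 + M)/(-5 + f) = (25 + 5 + 5*M + M) + (6 + M)/(-5 + f) = (30 + 6*M) + (6 + M)/(-5 + f) = 30 + 6*M + (6 + M)/(-5 + f))
818*(-1539 + X(10, W)) = 818*(-1539 + (6 + 10 + 6*(-5 - 21)*(5 + 10))/(-5 - 21)) = 818*(-1539 + (6 + 10 + 6*(-26)*15)/(-26)) = 818*(-1539 - (6 + 10 - 2340)/26) = 818*(-1539 - 1/26*(-2324)) = 818*(-1539 + 1162/13) = 818*(-18845/13) = -15415210/13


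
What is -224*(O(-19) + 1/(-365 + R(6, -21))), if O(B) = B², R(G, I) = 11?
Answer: -14312816/177 ≈ -80863.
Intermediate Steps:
-224*(O(-19) + 1/(-365 + R(6, -21))) = -224*((-19)² + 1/(-365 + 11)) = -224*(361 + 1/(-354)) = -224*(361 - 1/354) = -224*127793/354 = -14312816/177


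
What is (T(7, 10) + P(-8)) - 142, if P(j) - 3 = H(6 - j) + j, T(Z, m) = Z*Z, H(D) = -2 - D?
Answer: -114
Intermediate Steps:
T(Z, m) = Z**2
P(j) = -5 + 2*j (P(j) = 3 + ((-2 - (6 - j)) + j) = 3 + ((-2 + (-6 + j)) + j) = 3 + ((-8 + j) + j) = 3 + (-8 + 2*j) = -5 + 2*j)
(T(7, 10) + P(-8)) - 142 = (7**2 + (-5 + 2*(-8))) - 142 = (49 + (-5 - 16)) - 142 = (49 - 21) - 142 = 28 - 142 = -114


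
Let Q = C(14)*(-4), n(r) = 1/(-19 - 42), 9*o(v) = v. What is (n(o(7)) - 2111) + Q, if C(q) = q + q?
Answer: -135604/61 ≈ -2223.0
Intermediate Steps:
o(v) = v/9
n(r) = -1/61 (n(r) = 1/(-61) = -1/61)
C(q) = 2*q
Q = -112 (Q = (2*14)*(-4) = 28*(-4) = -112)
(n(o(7)) - 2111) + Q = (-1/61 - 2111) - 112 = -128772/61 - 112 = -135604/61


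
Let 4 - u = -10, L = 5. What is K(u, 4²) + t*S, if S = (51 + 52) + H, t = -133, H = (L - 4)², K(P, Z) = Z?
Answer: -13816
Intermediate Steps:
u = 14 (u = 4 - 1*(-10) = 4 + 10 = 14)
H = 1 (H = (5 - 4)² = 1² = 1)
S = 104 (S = (51 + 52) + 1 = 103 + 1 = 104)
K(u, 4²) + t*S = 4² - 133*104 = 16 - 13832 = -13816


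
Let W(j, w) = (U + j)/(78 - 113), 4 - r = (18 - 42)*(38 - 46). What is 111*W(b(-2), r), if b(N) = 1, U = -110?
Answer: 12099/35 ≈ 345.69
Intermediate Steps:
r = -188 (r = 4 - (18 - 42)*(38 - 46) = 4 - (-24)*(-8) = 4 - 1*192 = 4 - 192 = -188)
W(j, w) = 22/7 - j/35 (W(j, w) = (-110 + j)/(78 - 113) = (-110 + j)/(-35) = (-110 + j)*(-1/35) = 22/7 - j/35)
111*W(b(-2), r) = 111*(22/7 - 1/35*1) = 111*(22/7 - 1/35) = 111*(109/35) = 12099/35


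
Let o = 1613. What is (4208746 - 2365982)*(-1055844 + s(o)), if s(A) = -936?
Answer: -1947396139920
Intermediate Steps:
(4208746 - 2365982)*(-1055844 + s(o)) = (4208746 - 2365982)*(-1055844 - 936) = 1842764*(-1056780) = -1947396139920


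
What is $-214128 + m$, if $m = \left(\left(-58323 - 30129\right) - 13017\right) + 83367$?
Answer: $-232230$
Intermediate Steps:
$m = -18102$ ($m = \left(-88452 - 13017\right) + 83367 = -101469 + 83367 = -18102$)
$-214128 + m = -214128 - 18102 = -232230$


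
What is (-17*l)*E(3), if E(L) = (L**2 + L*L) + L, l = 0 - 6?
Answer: 2142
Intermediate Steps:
l = -6
E(L) = L + 2*L**2 (E(L) = (L**2 + L**2) + L = 2*L**2 + L = L + 2*L**2)
(-17*l)*E(3) = (-17*(-6))*(3*(1 + 2*3)) = 102*(3*(1 + 6)) = 102*(3*7) = 102*21 = 2142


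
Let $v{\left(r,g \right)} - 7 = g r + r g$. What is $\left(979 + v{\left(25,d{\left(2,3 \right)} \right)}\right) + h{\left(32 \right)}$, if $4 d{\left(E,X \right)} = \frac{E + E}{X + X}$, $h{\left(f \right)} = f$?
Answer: $\frac{3079}{3} \approx 1026.3$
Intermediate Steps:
$d{\left(E,X \right)} = \frac{E}{4 X}$ ($d{\left(E,X \right)} = \frac{\left(E + E\right) \frac{1}{X + X}}{4} = \frac{2 E \frac{1}{2 X}}{4} = \frac{E \frac{1}{X}}{4} = \frac{E}{4 X}$)
$v{\left(r,g \right)} = 7 + 2 g r$ ($v{\left(r,g \right)} = 7 + \left(g r + r g\right) = 7 + \left(g r + g r\right) = 7 + 2 g r$)
$\left(979 + v{\left(25,d{\left(2,3 \right)} \right)}\right) + h{\left(32 \right)} = \left(979 + \left(7 + 2 \cdot \frac{1}{4} \cdot 2 \cdot \frac{1}{3} \cdot 25\right)\right) + 32 = \left(979 + \left(7 + 2 \cdot \frac{1}{6} \cdot 25\right)\right) + 32 = \left(979 + \left(7 + \frac{25}{3}\right)\right) + 32 = \left(979 + \frac{46}{3}\right) + 32 = \frac{2983}{3} + 32 = \frac{3079}{3}$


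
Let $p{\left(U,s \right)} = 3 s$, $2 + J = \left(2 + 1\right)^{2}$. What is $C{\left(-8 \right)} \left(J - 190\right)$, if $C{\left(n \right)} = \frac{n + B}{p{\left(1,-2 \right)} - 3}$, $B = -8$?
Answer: $- \frac{976}{3} \approx -325.33$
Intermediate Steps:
$J = 7$ ($J = -2 + \left(2 + 1\right)^{2} = -2 + 3^{2} = -2 + 9 = 7$)
$C{\left(n \right)} = \frac{8}{9} - \frac{n}{9}$ ($C{\left(n \right)} = \frac{n - 8}{3 \left(-2\right) - 3} = \frac{-8 + n}{-6 - 3} = \frac{-8 + n}{-9} = \left(-8 + n\right) \left(- \frac{1}{9}\right) = \frac{8}{9} - \frac{n}{9}$)
$C{\left(-8 \right)} \left(J - 190\right) = \left(\frac{8}{9} - - \frac{8}{9}\right) \left(7 - 190\right) = \left(\frac{8}{9} + \frac{8}{9}\right) \left(-183\right) = \frac{16}{9} \left(-183\right) = - \frac{976}{3}$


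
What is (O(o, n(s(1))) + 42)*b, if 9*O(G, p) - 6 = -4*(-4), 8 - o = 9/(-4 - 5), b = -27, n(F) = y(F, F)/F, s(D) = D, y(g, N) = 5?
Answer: -1200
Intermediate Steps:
n(F) = 5/F
o = 9 (o = 8 - 9/(-4 - 5) = 8 - 9/(-9) = 8 - 9*(-1)/9 = 8 - 1*(-1) = 8 + 1 = 9)
O(G, p) = 22/9 (O(G, p) = 2/3 + (-4*(-4))/9 = 2/3 + (1/9)*16 = 2/3 + 16/9 = 22/9)
(O(o, n(s(1))) + 42)*b = (22/9 + 42)*(-27) = (400/9)*(-27) = -1200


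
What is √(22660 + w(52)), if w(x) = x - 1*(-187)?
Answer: √22899 ≈ 151.32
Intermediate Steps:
w(x) = 187 + x (w(x) = x + 187 = 187 + x)
√(22660 + w(52)) = √(22660 + (187 + 52)) = √(22660 + 239) = √22899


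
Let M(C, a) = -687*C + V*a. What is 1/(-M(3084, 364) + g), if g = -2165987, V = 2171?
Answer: -1/837523 ≈ -1.1940e-6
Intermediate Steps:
M(C, a) = -687*C + 2171*a
1/(-M(3084, 364) + g) = 1/(-(-687*3084 + 2171*364) - 2165987) = 1/(-(-2118708 + 790244) - 2165987) = 1/(-1*(-1328464) - 2165987) = 1/(1328464 - 2165987) = 1/(-837523) = -1/837523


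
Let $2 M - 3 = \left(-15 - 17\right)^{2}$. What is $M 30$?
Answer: $15405$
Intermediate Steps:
$M = \frac{1027}{2}$ ($M = \frac{3}{2} + \frac{\left(-15 - 17\right)^{2}}{2} = \frac{3}{2} + \frac{\left(-32\right)^{2}}{2} = \frac{3}{2} + \frac{1}{2} \cdot 1024 = \frac{3}{2} + 512 = \frac{1027}{2} \approx 513.5$)
$M 30 = \frac{1027}{2} \cdot 30 = 15405$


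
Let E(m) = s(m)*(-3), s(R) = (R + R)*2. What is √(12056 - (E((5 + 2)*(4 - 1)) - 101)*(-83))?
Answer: I*√17243 ≈ 131.31*I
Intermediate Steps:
s(R) = 4*R (s(R) = (2*R)*2 = 4*R)
E(m) = -12*m (E(m) = (4*m)*(-3) = -12*m)
√(12056 - (E((5 + 2)*(4 - 1)) - 101)*(-83)) = √(12056 - (-12*(5 + 2)*(4 - 1) - 101)*(-83)) = √(12056 - (-84*3 - 101)*(-83)) = √(12056 - (-12*21 - 101)*(-83)) = √(12056 - (-252 - 101)*(-83)) = √(12056 - (-353)*(-83)) = √(12056 - 1*29299) = √(12056 - 29299) = √(-17243) = I*√17243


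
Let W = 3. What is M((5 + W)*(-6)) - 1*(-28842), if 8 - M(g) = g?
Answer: 28898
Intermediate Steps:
M(g) = 8 - g
M((5 + W)*(-6)) - 1*(-28842) = (8 - (5 + 3)*(-6)) - 1*(-28842) = (8 - 8*(-6)) + 28842 = (8 - 1*(-48)) + 28842 = (8 + 48) + 28842 = 56 + 28842 = 28898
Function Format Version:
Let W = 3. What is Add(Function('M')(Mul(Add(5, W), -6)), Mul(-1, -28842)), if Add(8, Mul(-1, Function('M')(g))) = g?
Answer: 28898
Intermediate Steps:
Function('M')(g) = Add(8, Mul(-1, g))
Add(Function('M')(Mul(Add(5, W), -6)), Mul(-1, -28842)) = Add(Add(8, Mul(-1, Mul(Add(5, 3), -6))), Mul(-1, -28842)) = Add(Add(8, Mul(-1, Mul(8, -6))), 28842) = Add(Add(8, Mul(-1, -48)), 28842) = Add(Add(8, 48), 28842) = Add(56, 28842) = 28898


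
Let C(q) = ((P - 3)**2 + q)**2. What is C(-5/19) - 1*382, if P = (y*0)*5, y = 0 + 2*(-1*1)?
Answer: -110346/361 ≈ -305.67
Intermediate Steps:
y = -2 (y = 0 + 2*(-1) = 0 - 2 = -2)
P = 0 (P = -2*0*5 = 0*5 = 0)
C(q) = (9 + q)**2 (C(q) = ((0 - 3)**2 + q)**2 = ((-3)**2 + q)**2 = (9 + q)**2)
C(-5/19) - 1*382 = (9 - 5/19)**2 - 1*382 = (9 - 5*1/19)**2 - 382 = (9 - 5/19)**2 - 382 = (166/19)**2 - 382 = 27556/361 - 382 = -110346/361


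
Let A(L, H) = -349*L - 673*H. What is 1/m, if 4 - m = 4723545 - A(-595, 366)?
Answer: -1/4762204 ≈ -2.0999e-7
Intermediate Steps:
A(L, H) = -673*H - 349*L
m = -4762204 (m = 4 - (4723545 - (-673*366 - 349*(-595))) = 4 - (4723545 - (-246318 + 207655)) = 4 - (4723545 - 1*(-38663)) = 4 - (4723545 + 38663) = 4 - 1*4762208 = 4 - 4762208 = -4762204)
1/m = 1/(-4762204) = -1/4762204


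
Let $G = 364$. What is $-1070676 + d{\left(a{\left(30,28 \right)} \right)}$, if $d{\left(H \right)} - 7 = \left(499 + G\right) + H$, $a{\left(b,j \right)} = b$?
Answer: $-1069776$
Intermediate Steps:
$d{\left(H \right)} = 870 + H$ ($d{\left(H \right)} = 7 + \left(\left(499 + 364\right) + H\right) = 7 + \left(863 + H\right) = 870 + H$)
$-1070676 + d{\left(a{\left(30,28 \right)} \right)} = -1070676 + \left(870 + 30\right) = -1070676 + 900 = -1069776$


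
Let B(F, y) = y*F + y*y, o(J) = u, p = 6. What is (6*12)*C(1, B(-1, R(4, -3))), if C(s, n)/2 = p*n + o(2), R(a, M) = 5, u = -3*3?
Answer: 15984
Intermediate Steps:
u = -9
o(J) = -9
B(F, y) = y² + F*y (B(F, y) = F*y + y² = y² + F*y)
C(s, n) = -18 + 12*n (C(s, n) = 2*(6*n - 9) = 2*(-9 + 6*n) = -18 + 12*n)
(6*12)*C(1, B(-1, R(4, -3))) = (6*12)*(-18 + 12*(5*(-1 + 5))) = 72*(-18 + 12*(5*4)) = 72*(-18 + 12*20) = 72*(-18 + 240) = 72*222 = 15984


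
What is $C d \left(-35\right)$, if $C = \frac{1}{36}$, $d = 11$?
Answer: $- \frac{385}{36} \approx -10.694$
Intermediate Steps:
$C = \frac{1}{36} \approx 0.027778$
$C d \left(-35\right) = \frac{1}{36} \cdot 11 \left(-35\right) = \frac{11}{36} \left(-35\right) = - \frac{385}{36}$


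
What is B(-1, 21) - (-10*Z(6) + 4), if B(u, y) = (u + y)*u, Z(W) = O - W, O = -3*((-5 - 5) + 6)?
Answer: 36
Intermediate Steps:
O = 12 (O = -3*(-10 + 6) = -3*(-4) = 12)
Z(W) = 12 - W
B(u, y) = u*(u + y)
B(-1, 21) - (-10*Z(6) + 4) = -(-1 + 21) - (-10*(12 - 1*6) + 4) = -1*20 - (-10*(12 - 6) + 4) = -20 - (-10*6 + 4) = -20 - (-60 + 4) = -20 - 1*(-56) = -20 + 56 = 36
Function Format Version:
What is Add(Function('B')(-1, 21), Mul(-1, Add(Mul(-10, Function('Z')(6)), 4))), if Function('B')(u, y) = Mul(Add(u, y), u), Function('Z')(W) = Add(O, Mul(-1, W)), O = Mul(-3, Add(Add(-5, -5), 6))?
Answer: 36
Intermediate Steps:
O = 12 (O = Mul(-3, Add(-10, 6)) = Mul(-3, -4) = 12)
Function('Z')(W) = Add(12, Mul(-1, W))
Function('B')(u, y) = Mul(u, Add(u, y))
Add(Function('B')(-1, 21), Mul(-1, Add(Mul(-10, Function('Z')(6)), 4))) = Add(Mul(-1, Add(-1, 21)), Mul(-1, Add(Mul(-10, Add(12, Mul(-1, 6))), 4))) = Add(Mul(-1, 20), Mul(-1, Add(Mul(-10, Add(12, -6)), 4))) = Add(-20, Mul(-1, Add(Mul(-10, 6), 4))) = Add(-20, Mul(-1, Add(-60, 4))) = Add(-20, Mul(-1, -56)) = Add(-20, 56) = 36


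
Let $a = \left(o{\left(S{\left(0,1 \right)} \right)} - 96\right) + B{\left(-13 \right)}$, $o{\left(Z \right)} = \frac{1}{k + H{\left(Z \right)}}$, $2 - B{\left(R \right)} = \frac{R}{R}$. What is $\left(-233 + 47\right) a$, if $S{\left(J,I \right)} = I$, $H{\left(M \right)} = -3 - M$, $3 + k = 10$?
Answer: $17608$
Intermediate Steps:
$k = 7$ ($k = -3 + 10 = 7$)
$B{\left(R \right)} = 1$ ($B{\left(R \right)} = 2 - \frac{R}{R} = 2 - 1 = 1$)
$o{\left(Z \right)} = \frac{1}{4 - Z}$ ($o{\left(Z \right)} = \frac{1}{7 - \left(3 + Z\right)} = \frac{1}{4 - Z}$)
$a = - \frac{284}{3}$ ($a = \left(- \frac{1}{-4 + 1} - 96\right) + 1 = \left(- \frac{1}{-3} - 96\right) + 1 = \left(\left(-1\right) \left(- \frac{1}{3}\right) - 96\right) + 1 = \left(\frac{1}{3} - 96\right) + 1 = - \frac{287}{3} + 1 = - \frac{284}{3} \approx -94.667$)
$\left(-233 + 47\right) a = \left(-233 + 47\right) \left(- \frac{284}{3}\right) = \left(-186\right) \left(- \frac{284}{3}\right) = 17608$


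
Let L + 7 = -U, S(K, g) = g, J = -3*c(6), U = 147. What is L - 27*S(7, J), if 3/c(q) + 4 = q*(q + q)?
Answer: -10229/68 ≈ -150.43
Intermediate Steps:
c(q) = 3/(-4 + 2*q²) (c(q) = 3/(-4 + q*(q + q)) = 3/(-4 + q*(2*q)) = 3/(-4 + 2*q²))
J = -9/68 (J = -9/(2*(-2 + 6²)) = -9/(2*(-2 + 36)) = -9/(2*34) = -3*3/68 = -9/68 ≈ -0.13235)
L = -154 (L = -7 - 1*147 = -7 - 147 = -154)
L - 27*S(7, J) = -154 - 27*(-9/68) = -154 + 243/68 = -10229/68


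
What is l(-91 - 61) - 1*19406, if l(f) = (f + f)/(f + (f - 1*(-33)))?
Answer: -5258722/271 ≈ -19405.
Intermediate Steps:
l(f) = 2*f/(33 + 2*f) (l(f) = (2*f)/(f + (f + 33)) = (2*f)/(f + (33 + f)) = (2*f)/(33 + 2*f) = 2*f/(33 + 2*f))
l(-91 - 61) - 1*19406 = 2*(-91 - 61)/(33 + 2*(-91 - 61)) - 1*19406 = 2*(-152)/(33 + 2*(-152)) - 19406 = 2*(-152)/(33 - 304) - 19406 = 2*(-152)/(-271) - 19406 = 2*(-152)*(-1/271) - 19406 = 304/271 - 19406 = -5258722/271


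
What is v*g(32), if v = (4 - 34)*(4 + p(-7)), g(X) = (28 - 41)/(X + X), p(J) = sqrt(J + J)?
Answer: 195/8 + 195*I*sqrt(14)/32 ≈ 24.375 + 22.801*I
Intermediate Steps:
p(J) = sqrt(2)*sqrt(J) (p(J) = sqrt(2*J) = sqrt(2)*sqrt(J))
g(X) = -13/(2*X) (g(X) = -13*1/(2*X) = -13/(2*X))
v = -120 - 30*I*sqrt(14) (v = (4 - 34)*(4 + sqrt(2)*sqrt(-7)) = -30*(4 + sqrt(2)*(I*sqrt(7))) = -30*(4 + I*sqrt(14)) = -120 - 30*I*sqrt(14) ≈ -120.0 - 112.25*I)
v*g(32) = (-120 - 30*I*sqrt(14))*(-13/2/32) = (-120 - 30*I*sqrt(14))*(-13/2*1/32) = (-120 - 30*I*sqrt(14))*(-13/64) = 195/8 + 195*I*sqrt(14)/32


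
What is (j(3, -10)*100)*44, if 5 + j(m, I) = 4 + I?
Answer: -48400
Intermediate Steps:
j(m, I) = -1 + I (j(m, I) = -5 + (4 + I) = -1 + I)
(j(3, -10)*100)*44 = ((-1 - 10)*100)*44 = -11*100*44 = -1100*44 = -48400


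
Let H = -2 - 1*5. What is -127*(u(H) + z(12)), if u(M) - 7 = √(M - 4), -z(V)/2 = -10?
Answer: -3429 - 127*I*√11 ≈ -3429.0 - 421.21*I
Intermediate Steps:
z(V) = 20 (z(V) = -2*(-10) = 20)
H = -7 (H = -2 - 5 = -7)
u(M) = 7 + √(-4 + M) (u(M) = 7 + √(M - 4) = 7 + √(-4 + M))
-127*(u(H) + z(12)) = -127*((7 + √(-4 - 7)) + 20) = -127*((7 + √(-11)) + 20) = -127*((7 + I*√11) + 20) = -127*(27 + I*√11) = -3429 - 127*I*√11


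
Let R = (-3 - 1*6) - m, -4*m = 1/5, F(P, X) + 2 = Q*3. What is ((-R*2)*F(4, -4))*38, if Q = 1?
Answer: 3401/5 ≈ 680.20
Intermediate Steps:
F(P, X) = 1 (F(P, X) = -2 + 1*3 = -2 + 3 = 1)
m = -1/20 (m = -¼/5 = -¼*⅕ = -1/20 ≈ -0.050000)
R = -179/20 (R = (-3 - 1*6) - 1*(-1/20) = (-3 - 6) + 1/20 = -9 + 1/20 = -179/20 ≈ -8.9500)
((-R*2)*F(4, -4))*38 = ((-1*(-179/20)*2)*1)*38 = (((179/20)*2)*1)*38 = ((179/10)*1)*38 = (179/10)*38 = 3401/5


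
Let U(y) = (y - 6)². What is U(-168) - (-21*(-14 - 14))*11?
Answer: 23808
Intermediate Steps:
U(y) = (-6 + y)²
U(-168) - (-21*(-14 - 14))*11 = (-6 - 168)² - (-21*(-14 - 14))*11 = (-174)² - (-21*(-28))*11 = 30276 - 588*11 = 30276 - 1*6468 = 30276 - 6468 = 23808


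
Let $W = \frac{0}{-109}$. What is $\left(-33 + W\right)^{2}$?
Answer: $1089$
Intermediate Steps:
$W = 0$ ($W = 0 \left(- \frac{1}{109}\right) = 0$)
$\left(-33 + W\right)^{2} = \left(-33 + 0\right)^{2} = \left(-33\right)^{2} = 1089$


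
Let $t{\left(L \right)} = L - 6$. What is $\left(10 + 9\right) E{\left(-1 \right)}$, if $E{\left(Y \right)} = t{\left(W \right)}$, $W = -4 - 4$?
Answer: $-266$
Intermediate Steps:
$W = -8$
$t{\left(L \right)} = -6 + L$ ($t{\left(L \right)} = L - 6 = -6 + L$)
$E{\left(Y \right)} = -14$ ($E{\left(Y \right)} = -6 - 8 = -14$)
$\left(10 + 9\right) E{\left(-1 \right)} = \left(10 + 9\right) \left(-14\right) = 19 \left(-14\right) = -266$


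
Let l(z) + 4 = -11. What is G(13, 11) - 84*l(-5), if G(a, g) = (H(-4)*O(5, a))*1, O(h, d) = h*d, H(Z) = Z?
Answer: 1000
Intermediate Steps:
O(h, d) = d*h
l(z) = -15 (l(z) = -4 - 11 = -15)
G(a, g) = -20*a (G(a, g) = -4*a*5*1 = -20*a*1 = -20*a)
G(13, 11) - 84*l(-5) = -20*13 - 84*(-15) = -260 + 1260 = 1000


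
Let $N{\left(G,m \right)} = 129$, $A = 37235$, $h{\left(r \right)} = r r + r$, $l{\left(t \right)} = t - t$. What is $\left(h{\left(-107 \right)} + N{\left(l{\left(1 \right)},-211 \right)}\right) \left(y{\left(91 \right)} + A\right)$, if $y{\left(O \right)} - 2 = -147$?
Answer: $425459390$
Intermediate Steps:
$l{\left(t \right)} = 0$
$h{\left(r \right)} = r + r^{2}$ ($h{\left(r \right)} = r^{2} + r = r + r^{2}$)
$y{\left(O \right)} = -145$ ($y{\left(O \right)} = 2 - 147 = -145$)
$\left(h{\left(-107 \right)} + N{\left(l{\left(1 \right)},-211 \right)}\right) \left(y{\left(91 \right)} + A\right) = \left(- 107 \left(1 - 107\right) + 129\right) \left(-145 + 37235\right) = \left(\left(-107\right) \left(-106\right) + 129\right) 37090 = \left(11342 + 129\right) 37090 = 11471 \cdot 37090 = 425459390$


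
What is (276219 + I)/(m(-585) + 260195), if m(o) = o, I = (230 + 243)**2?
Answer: 249974/129805 ≈ 1.9258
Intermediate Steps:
I = 223729 (I = 473**2 = 223729)
(276219 + I)/(m(-585) + 260195) = (276219 + 223729)/(-585 + 260195) = 499948/259610 = 499948*(1/259610) = 249974/129805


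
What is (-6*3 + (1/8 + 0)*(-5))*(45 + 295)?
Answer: -12665/2 ≈ -6332.5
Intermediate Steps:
(-6*3 + (1/8 + 0)*(-5))*(45 + 295) = (-18 + (⅛ + 0)*(-5))*340 = (-18 + (⅛)*(-5))*340 = (-18 - 5/8)*340 = -149/8*340 = -12665/2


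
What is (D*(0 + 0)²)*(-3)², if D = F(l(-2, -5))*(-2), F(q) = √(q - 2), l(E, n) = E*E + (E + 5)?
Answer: 0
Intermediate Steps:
l(E, n) = 5 + E + E² (l(E, n) = E² + (5 + E) = 5 + E + E²)
F(q) = √(-2 + q)
D = -2*√5 (D = √(-2 + (5 - 2 + (-2)²))*(-2) = √(-2 + (5 - 2 + 4))*(-2) = √(-2 + 7)*(-2) = √5*(-2) = -2*√5 ≈ -4.4721)
(D*(0 + 0)²)*(-3)² = ((-2*√5)*(0 + 0)²)*(-3)² = (-2*√5*0²)*9 = (-2*√5*0)*9 = 0*9 = 0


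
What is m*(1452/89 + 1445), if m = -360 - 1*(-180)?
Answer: -23410260/89 ≈ -2.6304e+5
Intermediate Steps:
m = -180 (m = -360 + 180 = -180)
m*(1452/89 + 1445) = -180*(1452/89 + 1445) = -180*130057/89 = -23410260/89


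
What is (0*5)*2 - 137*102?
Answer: -13974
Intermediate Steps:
(0*5)*2 - 137*102 = 0*2 - 13974 = 0 - 13974 = -13974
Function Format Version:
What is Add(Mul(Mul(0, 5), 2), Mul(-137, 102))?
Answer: -13974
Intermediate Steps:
Add(Mul(Mul(0, 5), 2), Mul(-137, 102)) = Add(Mul(0, 2), -13974) = Add(0, -13974) = -13974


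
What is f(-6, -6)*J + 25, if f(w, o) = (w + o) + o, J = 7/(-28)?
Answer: 59/2 ≈ 29.500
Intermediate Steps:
J = -¼ (J = 7*(-1/28) = -¼ ≈ -0.25000)
f(w, o) = w + 2*o (f(w, o) = (o + w) + o = w + 2*o)
f(-6, -6)*J + 25 = (-6 + 2*(-6))*(-¼) + 25 = (-6 - 12)*(-¼) + 25 = -18*(-¼) + 25 = 9/2 + 25 = 59/2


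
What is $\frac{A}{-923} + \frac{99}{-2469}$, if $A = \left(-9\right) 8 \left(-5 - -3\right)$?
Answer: $- \frac{148971}{759629} \approx -0.19611$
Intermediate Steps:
$A = 144$ ($A = - 72 \left(-5 + 3\right) = \left(-72\right) \left(-2\right) = 144$)
$\frac{A}{-923} + \frac{99}{-2469} = \frac{144}{-923} + \frac{99}{-2469} = 144 \left(- \frac{1}{923}\right) + 99 \left(- \frac{1}{2469}\right) = - \frac{144}{923} - \frac{33}{823} = - \frac{148971}{759629}$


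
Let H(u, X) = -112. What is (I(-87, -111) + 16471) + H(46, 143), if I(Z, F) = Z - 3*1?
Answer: 16269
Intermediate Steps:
I(Z, F) = -3 + Z (I(Z, F) = Z - 3 = -3 + Z)
(I(-87, -111) + 16471) + H(46, 143) = ((-3 - 87) + 16471) - 112 = (-90 + 16471) - 112 = 16381 - 112 = 16269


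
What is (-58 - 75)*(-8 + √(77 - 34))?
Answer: 1064 - 133*√43 ≈ 191.86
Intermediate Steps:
(-58 - 75)*(-8 + √(77 - 34)) = -133*(-8 + √43) = 1064 - 133*√43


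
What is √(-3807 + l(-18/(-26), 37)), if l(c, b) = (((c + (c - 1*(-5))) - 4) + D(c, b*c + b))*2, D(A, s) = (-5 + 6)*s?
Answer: I*√3677 ≈ 60.638*I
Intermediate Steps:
D(A, s) = s (D(A, s) = 1*s = s)
l(c, b) = 2 + 2*b + 4*c + 2*b*c (l(c, b) = (((c + (c - 1*(-5))) - 4) + (b*c + b))*2 = (((c + (c + 5)) - 4) + (b + b*c))*2 = (((c + (5 + c)) - 4) + (b + b*c))*2 = (((5 + 2*c) - 4) + (b + b*c))*2 = ((1 + 2*c) + (b + b*c))*2 = (1 + b + 2*c + b*c)*2 = 2 + 2*b + 4*c + 2*b*c)
√(-3807 + l(-18/(-26), 37)) = √(-3807 + (2 + 4*(-18/(-26)) + 2*37*(1 - 18/(-26)))) = √(-3807 + (2 + 4*(-18*(-1/26)) + 2*37*(1 - 18*(-1/26)))) = √(-3807 + (2 + 4*(9/13) + 2*37*(1 + 9/13))) = √(-3807 + (2 + 36/13 + 2*37*(22/13))) = √(-3807 + (2 + 36/13 + 1628/13)) = √(-3807 + 130) = √(-3677) = I*√3677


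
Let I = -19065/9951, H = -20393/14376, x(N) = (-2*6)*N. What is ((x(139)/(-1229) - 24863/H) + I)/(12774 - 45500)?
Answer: -47001683210147/87762645460954 ≈ -0.53555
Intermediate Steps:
x(N) = -12*N
H = -20393/14376 (H = -20393*1/14376 = -20393/14376 ≈ -1.4185)
I = -205/107 (I = -19065*1/9951 = -205/107 ≈ -1.9159)
((x(139)/(-1229) - 24863/H) + I)/(12774 - 45500) = ((-12*139/(-1229) - 24863/(-20393/14376)) - 205/107)/(12774 - 45500) = ((-1668*(-1/1229) - 24863*(-14376/20393)) - 205/107)/(-32726) = ((1668/1229 + 357430488/20393) - 205/107)*(-1/32726) = (439316085276/25062997 - 205/107)*(-1/32726) = (47001683210147/2681740679)*(-1/32726) = -47001683210147/87762645460954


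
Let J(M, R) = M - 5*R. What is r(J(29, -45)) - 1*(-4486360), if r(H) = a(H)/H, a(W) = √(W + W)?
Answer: 4486360 + √127/127 ≈ 4.4864e+6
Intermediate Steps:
a(W) = √2*√W (a(W) = √(2*W) = √2*√W)
r(H) = √2/√H (r(H) = (√2*√H)/H = √2/√H)
r(J(29, -45)) - 1*(-4486360) = √2/√(29 - 5*(-45)) - 1*(-4486360) = √2/√(29 + 225) + 4486360 = √2/√254 + 4486360 = √2*(√254/254) + 4486360 = √127/127 + 4486360 = 4486360 + √127/127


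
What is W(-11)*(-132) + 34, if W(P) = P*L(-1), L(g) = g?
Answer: -1418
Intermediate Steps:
W(P) = -P (W(P) = P*(-1) = -P)
W(-11)*(-132) + 34 = -1*(-11)*(-132) + 34 = 11*(-132) + 34 = -1452 + 34 = -1418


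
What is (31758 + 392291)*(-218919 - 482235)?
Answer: -297323652546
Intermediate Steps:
(31758 + 392291)*(-218919 - 482235) = 424049*(-701154) = -297323652546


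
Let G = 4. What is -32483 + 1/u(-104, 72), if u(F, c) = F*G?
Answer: -13512929/416 ≈ -32483.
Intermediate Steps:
u(F, c) = 4*F (u(F, c) = F*4 = 4*F)
-32483 + 1/u(-104, 72) = -32483 + 1/(4*(-104)) = -32483 + 1/(-416) = -32483 - 1/416 = -13512929/416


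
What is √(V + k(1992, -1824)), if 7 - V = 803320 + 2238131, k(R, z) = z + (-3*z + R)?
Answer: 2*I*√758951 ≈ 1742.4*I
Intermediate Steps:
k(R, z) = R - 2*z (k(R, z) = z + (R - 3*z) = R - 2*z)
V = -3041444 (V = 7 - (803320 + 2238131) = 7 - 1*3041451 = 7 - 3041451 = -3041444)
√(V + k(1992, -1824)) = √(-3041444 + (1992 - 2*(-1824))) = √(-3041444 + (1992 + 3648)) = √(-3041444 + 5640) = √(-3035804) = 2*I*√758951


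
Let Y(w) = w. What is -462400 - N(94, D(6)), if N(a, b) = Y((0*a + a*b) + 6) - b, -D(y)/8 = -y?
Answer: -466870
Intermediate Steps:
D(y) = 8*y (D(y) = -(-8)*y = 8*y)
N(a, b) = 6 - b + a*b (N(a, b) = ((0*a + a*b) + 6) - b = ((0 + a*b) + 6) - b = (a*b + 6) - b = (6 + a*b) - b = 6 - b + a*b)
-462400 - N(94, D(6)) = -462400 - (6 - 8*6 + 94*(8*6)) = -462400 - (6 - 1*48 + 94*48) = -462400 - (6 - 48 + 4512) = -462400 - 1*4470 = -462400 - 4470 = -466870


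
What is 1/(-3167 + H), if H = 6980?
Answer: 1/3813 ≈ 0.00026226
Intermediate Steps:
1/(-3167 + H) = 1/(-3167 + 6980) = 1/3813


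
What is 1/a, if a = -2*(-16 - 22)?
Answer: 1/76 ≈ 0.013158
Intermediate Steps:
a = 76 (a = -2*(-38) = 76)
1/a = 1/76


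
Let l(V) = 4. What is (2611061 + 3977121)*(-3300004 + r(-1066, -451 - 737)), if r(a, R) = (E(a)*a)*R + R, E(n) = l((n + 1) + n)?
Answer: 11624451848080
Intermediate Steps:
E(n) = 4
r(a, R) = R + 4*R*a (r(a, R) = (4*a)*R + R = 4*R*a + R = R + 4*R*a)
(2611061 + 3977121)*(-3300004 + r(-1066, -451 - 737)) = (2611061 + 3977121)*(-3300004 + (-451 - 737)*(1 + 4*(-1066))) = 6588182*(-3300004 - 1188*(1 - 4264)) = 6588182*(-3300004 - 1188*(-4263)) = 6588182*(-3300004 + 5064444) = 6588182*1764440 = 11624451848080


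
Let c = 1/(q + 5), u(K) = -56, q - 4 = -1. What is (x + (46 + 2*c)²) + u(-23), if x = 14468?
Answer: 264817/16 ≈ 16551.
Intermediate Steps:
q = 3 (q = 4 - 1 = 3)
c = ⅛ (c = 1/(3 + 5) = 1/8 = ⅛ ≈ 0.12500)
(x + (46 + 2*c)²) + u(-23) = (14468 + (46 + 2*(⅛))²) - 56 = (14468 + (46 + ¼)²) - 56 = (14468 + (185/4)²) - 56 = (14468 + 34225/16) - 56 = 265713/16 - 56 = 264817/16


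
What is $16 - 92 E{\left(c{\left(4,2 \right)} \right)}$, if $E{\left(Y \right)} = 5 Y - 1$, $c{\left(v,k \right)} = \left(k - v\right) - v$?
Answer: $2868$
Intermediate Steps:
$c{\left(v,k \right)} = k - 2 v$
$E{\left(Y \right)} = -1 + 5 Y$
$16 - 92 E{\left(c{\left(4,2 \right)} \right)} = 16 - 92 \left(-1 + 5 \left(2 - 8\right)\right) = 16 - 92 \left(-1 + 5 \left(-6\right)\right) = 16 - 92 \left(-1 - 30\right) = 16 - -2852 = 16 + 2852 = 2868$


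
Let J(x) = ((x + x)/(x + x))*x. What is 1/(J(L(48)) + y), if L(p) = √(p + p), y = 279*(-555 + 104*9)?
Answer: 35433/3766492435 - 4*√6/11299477305 ≈ 9.4066e-6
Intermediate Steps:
y = 106299 (y = 279*(-555 + 936) = 279*381 = 106299)
L(p) = √2*√p (L(p) = √(2*p) = √2*√p)
J(x) = x (J(x) = ((2*x)/((2*x)))*x = ((2*x)*(1/(2*x)))*x = 1*x = x)
1/(J(L(48)) + y) = 1/(√2*√48 + 106299) = 1/(√2*(4*√3) + 106299) = 1/(4*√6 + 106299) = 1/(106299 + 4*√6)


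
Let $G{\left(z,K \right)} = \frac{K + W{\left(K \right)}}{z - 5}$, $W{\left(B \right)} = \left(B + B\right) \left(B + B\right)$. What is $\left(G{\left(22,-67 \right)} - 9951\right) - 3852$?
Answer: $- \frac{216762}{17} \approx -12751.0$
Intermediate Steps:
$W{\left(B \right)} = 4 B^{2}$ ($W{\left(B \right)} = 2 B 2 B = 4 B^{2}$)
$G{\left(z,K \right)} = \frac{K + 4 K^{2}}{-5 + z}$ ($G{\left(z,K \right)} = \frac{K + 4 K^{2}}{z - 5} = \frac{K + 4 K^{2}}{-5 + z}$)
$\left(G{\left(22,-67 \right)} - 9951\right) - 3852 = \left(- \frac{67 \left(1 + 4 \left(-67\right)\right)}{-5 + 22} - 9951\right) - 3852 = \left(- \frac{67 \left(1 - 268\right)}{17} - 9951\right) - 3852 = \left(\left(-67\right) \frac{1}{17} \left(-267\right) - 9951\right) - 3852 = \left(\frac{17889}{17} - 9951\right) - 3852 = - \frac{151278}{17} - 3852 = - \frac{216762}{17}$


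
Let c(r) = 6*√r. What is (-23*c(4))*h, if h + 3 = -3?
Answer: 1656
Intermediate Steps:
h = -6 (h = -3 - 3 = -6)
(-23*c(4))*h = -138*√4*(-6) = -138*2*(-6) = -23*12*(-6) = -276*(-6) = 1656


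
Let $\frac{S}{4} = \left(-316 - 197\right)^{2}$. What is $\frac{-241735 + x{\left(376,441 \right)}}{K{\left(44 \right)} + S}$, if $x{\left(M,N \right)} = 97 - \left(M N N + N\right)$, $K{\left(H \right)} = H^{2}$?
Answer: $- \frac{73366935}{1054612} \approx -69.568$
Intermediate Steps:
$S = 1052676$ ($S = 4 \left(-316 - 197\right)^{2} = 4 \left(-513\right)^{2} = 4 \cdot 263169 = 1052676$)
$x{\left(M,N \right)} = 97 - N - M N^{2}$ ($x{\left(M,N \right)} = 97 - \left(M N^{2} + N\right) = 97 - \left(N + M N^{2}\right) = 97 - N - M N^{2}$)
$\frac{-241735 + x{\left(376,441 \right)}}{K{\left(44 \right)} + S} = \frac{-241735 - \left(344 + 73124856\right)}{44^{2} + 1052676} = \frac{-241735 - \left(344 + 73124856\right)}{1936 + 1052676} = \frac{-241735 - 73125200}{1054612} = \left(-241735 - 73125200\right) \frac{1}{1054612} = \left(-73366935\right) \frac{1}{1054612} = - \frac{73366935}{1054612}$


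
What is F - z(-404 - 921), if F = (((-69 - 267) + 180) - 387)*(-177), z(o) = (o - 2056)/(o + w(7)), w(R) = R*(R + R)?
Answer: 39308272/409 ≈ 96108.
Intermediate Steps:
w(R) = 2*R² (w(R) = R*(2*R) = 2*R²)
z(o) = (-2056 + o)/(98 + o) (z(o) = (o - 2056)/(o + 2*7²) = (-2056 + o)/(o + 2*49) = (-2056 + o)/(o + 98) = (-2056 + o)/(98 + o))
F = 96111 (F = ((-336 + 180) - 387)*(-177) = (-156 - 387)*(-177) = -543*(-177) = 96111)
F - z(-404 - 921) = 96111 - (-2056 + (-404 - 921))/(98 + (-404 - 921)) = 96111 - (-2056 - 1325)/(98 - 1325) = 96111 - (-3381)/(-1227) = 96111 - (-1)*(-3381)/1227 = 96111 - 1*1127/409 = 96111 - 1127/409 = 39308272/409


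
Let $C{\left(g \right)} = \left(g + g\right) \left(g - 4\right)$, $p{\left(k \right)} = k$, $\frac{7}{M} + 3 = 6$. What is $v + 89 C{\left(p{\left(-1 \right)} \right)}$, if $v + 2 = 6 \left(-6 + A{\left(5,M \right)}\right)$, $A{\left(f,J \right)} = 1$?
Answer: $858$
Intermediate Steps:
$M = \frac{7}{3}$ ($M = \frac{7}{-3 + 6} = \frac{7}{3} \approx 2.3333$)
$C{\left(g \right)} = 2 g \left(-4 + g\right)$
$v = -32$ ($v = -2 + 6 \left(-6 + 1\right) = -2 + 6 \left(-5\right) = -2 - 30 = -32$)
$v + 89 C{\left(p{\left(-1 \right)} \right)} = -32 + 89 \cdot 2 \left(-1\right) \left(-4 - 1\right) = -32 + 89 \cdot 2 \left(-1\right) \left(-5\right) = -32 + 89 \cdot 10 = -32 + 890 = 858$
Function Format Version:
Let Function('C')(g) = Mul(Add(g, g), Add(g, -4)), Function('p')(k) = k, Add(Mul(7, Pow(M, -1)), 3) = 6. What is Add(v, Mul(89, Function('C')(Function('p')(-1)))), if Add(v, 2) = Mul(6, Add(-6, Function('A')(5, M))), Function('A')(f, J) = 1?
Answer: 858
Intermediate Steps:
M = Rational(7, 3) (M = Mul(7, Pow(Add(-3, 6), -1)) = Mul(7, Pow(3, -1)) = Mul(7, Rational(1, 3)) = Rational(7, 3) ≈ 2.3333)
Function('C')(g) = Mul(2, g, Add(-4, g)) (Function('C')(g) = Mul(Mul(2, g), Add(-4, g)) = Mul(2, g, Add(-4, g)))
v = -32 (v = Add(-2, Mul(6, Add(-6, 1))) = Add(-2, Mul(6, -5)) = Add(-2, -30) = -32)
Add(v, Mul(89, Function('C')(Function('p')(-1)))) = Add(-32, Mul(89, Mul(2, -1, Add(-4, -1)))) = Add(-32, Mul(89, Mul(2, -1, -5))) = Add(-32, Mul(89, 10)) = Add(-32, 890) = 858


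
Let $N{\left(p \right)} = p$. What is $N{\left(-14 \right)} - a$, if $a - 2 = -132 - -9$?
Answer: $107$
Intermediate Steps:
$a = -121$ ($a = 2 - 123 = -121$)
$N{\left(-14 \right)} - a = -14 - -121 = -14 + 121 = 107$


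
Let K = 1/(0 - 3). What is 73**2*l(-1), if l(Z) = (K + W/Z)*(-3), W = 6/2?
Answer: 53290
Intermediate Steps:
W = 3 (W = 6*(1/2) = 3)
K = -1/3 (K = 1/(-3) = -1/3 ≈ -0.33333)
l(Z) = 1 - 9/Z (l(Z) = (-1/3 + 3/Z)*(-3) = 1 - 9/Z)
73**2*l(-1) = 73**2*((-9 - 1)/(-1)) = 5329*(-1*(-10)) = 5329*10 = 53290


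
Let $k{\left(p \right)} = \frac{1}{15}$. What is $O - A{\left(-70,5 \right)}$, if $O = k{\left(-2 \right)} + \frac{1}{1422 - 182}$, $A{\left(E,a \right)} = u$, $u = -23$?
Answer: $\frac{85811}{3720} \approx 23.067$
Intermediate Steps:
$k{\left(p \right)} = \frac{1}{15}$
$A{\left(E,a \right)} = -23$
$O = \frac{251}{3720}$ ($O = \frac{1}{15} + \frac{1}{1422 - 182} = \frac{1}{15} + \frac{1}{1240} = \frac{251}{3720} \approx 0.067473$)
$O - A{\left(-70,5 \right)} = \frac{251}{3720} - -23 = \frac{251}{3720} + 23 = \frac{85811}{3720}$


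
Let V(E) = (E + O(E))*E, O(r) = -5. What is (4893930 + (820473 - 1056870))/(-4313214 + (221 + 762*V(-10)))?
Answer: -4657533/4198693 ≈ -1.1093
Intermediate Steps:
V(E) = E*(-5 + E) (V(E) = (E - 5)*E = (-5 + E)*E = E*(-5 + E))
(4893930 + (820473 - 1056870))/(-4313214 + (221 + 762*V(-10))) = (4893930 + (820473 - 1056870))/(-4313214 + (221 + 762*(-10*(-5 - 10)))) = (4893930 - 236397)/(-4313214 + (221 + 762*(-10*(-15)))) = 4657533/(-4313214 + (221 + 762*150)) = 4657533/(-4313214 + (221 + 114300)) = 4657533/(-4313214 + 114521) = 4657533/(-4198693) = 4657533*(-1/4198693) = -4657533/4198693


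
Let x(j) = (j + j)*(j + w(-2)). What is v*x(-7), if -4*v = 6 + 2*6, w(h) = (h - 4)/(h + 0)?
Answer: -252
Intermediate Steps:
w(h) = (-4 + h)/h
x(j) = 2*j*(3 + j) (x(j) = (j + j)*(j + (-4 - 2)/(-2)) = (2*j)*(j - 1/2*(-6)) = (2*j)*(j + 3) = (2*j)*(3 + j) = 2*j*(3 + j))
v = -9/2 (v = -(6 + 2*6)/4 = -(6 + 12)/4 = -1/4*18 = -9/2 ≈ -4.5000)
v*x(-7) = -9*(-7)*(3 - 7) = -9*(-7)*(-4) = -9/2*56 = -252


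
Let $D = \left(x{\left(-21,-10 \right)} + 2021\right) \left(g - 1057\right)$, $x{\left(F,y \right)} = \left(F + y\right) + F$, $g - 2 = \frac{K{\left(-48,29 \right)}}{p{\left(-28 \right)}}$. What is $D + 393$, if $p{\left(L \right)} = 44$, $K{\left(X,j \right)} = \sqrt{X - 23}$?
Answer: $-2076902 + \frac{179 i \sqrt{71}}{4} \approx -2.0769 \cdot 10^{6} + 377.07 i$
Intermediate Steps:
$K{\left(X,j \right)} = \sqrt{-23 + X}$
$g = 2 + \frac{i \sqrt{71}}{44}$ ($g = 2 + \frac{\sqrt{-23 - 48}}{44} = 2 + \sqrt{-71} \cdot \frac{1}{44} = 2 + i \sqrt{71} \cdot \frac{1}{44} = 2 + \frac{i \sqrt{71}}{44} \approx 2.0 + 0.1915 i$)
$x{\left(F,y \right)} = y + 2 F$
$D = -2077295 + \frac{179 i \sqrt{71}}{4}$ ($D = \left(\left(-10 + 2 \left(-21\right)\right) + 2021\right) \left(\left(2 + \frac{i \sqrt{71}}{44}\right) - 1057\right) = \left(\left(-10 - 42\right) + 2021\right) \left(-1055 + \frac{i \sqrt{71}}{44}\right) = \left(-52 + 2021\right) \left(-1055 + \frac{i \sqrt{71}}{44}\right) = 1969 \left(-1055 + \frac{i \sqrt{71}}{44}\right) = -2077295 + \frac{179 i \sqrt{71}}{4} \approx -2.0773 \cdot 10^{6} + 377.07 i$)
$D + 393 = \left(-2077295 + \frac{179 i \sqrt{71}}{4}\right) + 393 = -2076902 + \frac{179 i \sqrt{71}}{4}$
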